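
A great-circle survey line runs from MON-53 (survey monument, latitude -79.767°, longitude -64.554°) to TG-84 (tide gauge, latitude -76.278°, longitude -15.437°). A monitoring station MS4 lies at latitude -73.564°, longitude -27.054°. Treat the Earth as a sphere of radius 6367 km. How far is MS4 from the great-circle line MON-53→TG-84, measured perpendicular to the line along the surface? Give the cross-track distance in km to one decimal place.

440.3 km

δ₁₃ = central angle MON-53→MS4 = 0.180477 rad  (haversine)
θ₁₃ = bearing MON-53→MS4 = 73.656°,  θ₁₂ = bearing MON-53→TG-84 = 96.298°
dₓₜ = R·arcsin(sin δ₁₃ · sin(θ₁₃ − θ₁₂)) = 6367·arcsin(0.17950·sin(-22.642°)) = -440.319 km
|dₓₜ| = 440.319 km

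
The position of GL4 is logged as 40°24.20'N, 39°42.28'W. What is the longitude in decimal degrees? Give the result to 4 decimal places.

39.7047°W

39° + 42.28′/60 = 39 + 0.70467 = 39.7047°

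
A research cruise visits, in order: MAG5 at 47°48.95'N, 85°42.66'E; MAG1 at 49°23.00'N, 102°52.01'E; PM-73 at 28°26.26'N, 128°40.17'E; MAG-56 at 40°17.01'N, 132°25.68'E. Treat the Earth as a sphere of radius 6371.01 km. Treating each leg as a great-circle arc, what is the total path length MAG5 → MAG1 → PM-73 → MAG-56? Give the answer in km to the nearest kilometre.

MAG5: φ = +47.81583°, λ = +85.71100°
MAG1: φ = +49.38333°, λ = +102.86683°
PM-73: φ = +28.43767°, λ = +128.66950°
MAG-56: φ = +40.28350°, λ = +132.42800°
MAG5→MAG1: c = 0.199453 rad, d = 1270.72 km
MAG1→PM-73: c = 0.501533 rad, d = 3195.27 km
PM-73→MAG-56: c = 0.213663 rad, d = 1361.25 km
Total = 1270.72 + 3195.27 + 1361.25 = 5827.24 km

5827 km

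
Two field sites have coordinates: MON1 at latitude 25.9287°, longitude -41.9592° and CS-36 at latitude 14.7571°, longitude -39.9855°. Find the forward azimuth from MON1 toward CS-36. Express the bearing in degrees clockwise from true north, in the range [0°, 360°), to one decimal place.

Δλ = 1.9737°
y = sin Δλ · cos φ₂ = 0.033305
x = cos φ₁ sin φ₂ − sin φ₁ cos φ₂ cos Δλ = -0.193497
θ = atan2(y, x) = 170.2340° → 170.2340° (mod 360°)

170.2°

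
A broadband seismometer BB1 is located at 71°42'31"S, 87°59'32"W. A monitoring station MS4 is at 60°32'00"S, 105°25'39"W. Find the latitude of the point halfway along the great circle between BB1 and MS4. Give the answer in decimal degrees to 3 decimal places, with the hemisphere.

BB1: φ = -71.70861°, λ = -87.99222°
MS4: φ = -60.53333°, λ = -105.42750°
Bx = cos φ₂ cos Δλ = 0.469316,  By = cos φ₂ sin Δλ = -0.147392
φₘ = atan2(sin φ₁ + sin φ₂, √((cos φ₁ + Bx)² + By²)) = -66.35437°
λₘ = λ₁ + atan2(By, cos φ₁ + Bx) = -98.65065°

66.354°S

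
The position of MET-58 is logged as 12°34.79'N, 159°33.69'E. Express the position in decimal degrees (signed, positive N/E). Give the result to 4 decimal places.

+12.5798°, +159.5615°

lat: 12.5798° N → +12.5798°
lon: 159.5615° E → +159.5615°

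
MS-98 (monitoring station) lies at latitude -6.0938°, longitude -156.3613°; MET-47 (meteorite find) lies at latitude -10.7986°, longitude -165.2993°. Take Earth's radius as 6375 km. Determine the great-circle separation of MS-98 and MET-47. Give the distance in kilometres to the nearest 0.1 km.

Δφ = -4.7048°,  Δλ = -8.9380°
a = sin²(Δφ/2) + cos φ₁ cos φ₂ sin²(Δλ/2) = 0.007615
c = 2·arcsin(√a) = 0.174750 rad = 10.0125°
d = R·c = 6375 × 0.174750 = 1114.0 km

1114.0 km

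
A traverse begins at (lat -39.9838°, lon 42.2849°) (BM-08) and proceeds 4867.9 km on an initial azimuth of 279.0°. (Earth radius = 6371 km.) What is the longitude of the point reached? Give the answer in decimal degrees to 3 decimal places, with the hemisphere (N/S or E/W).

5.370°W

δ = d/R = 4867.9/6371 = 0.764072 rad
φ₂ = arcsin(sin φ₁ cos δ + cos φ₁ sin δ cos θ)
   = arcsin(-0.64257·0.72203 + 0.76623·0.69187·0.15643) = -22.39702°
λ₂ = λ₁ + atan2(sin θ sin δ cos φ₁, cos δ − sin φ₁ sin φ₂) = -5.37012°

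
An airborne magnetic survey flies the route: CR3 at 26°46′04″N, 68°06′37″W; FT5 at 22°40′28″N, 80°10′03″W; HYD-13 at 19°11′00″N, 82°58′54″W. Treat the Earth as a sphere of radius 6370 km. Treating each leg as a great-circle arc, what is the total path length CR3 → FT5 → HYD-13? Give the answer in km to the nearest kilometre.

1785 km

CR3: φ = +26.76778°, λ = -68.11028°
FT5: φ = +22.67444°, λ = -80.16750°
HYD-13: φ = +19.18333°, λ = -82.98167°
CR3→FT5: c = 0.203946 rad, d = 1299.14 km
FT5→HYD-13: c = 0.076264 rad, d = 485.80 km
Total = 1299.14 + 485.80 = 1784.94 km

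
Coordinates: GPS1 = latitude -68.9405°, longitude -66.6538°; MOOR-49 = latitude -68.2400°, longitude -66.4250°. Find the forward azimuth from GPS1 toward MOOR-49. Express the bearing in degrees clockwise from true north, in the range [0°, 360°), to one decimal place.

6.9°

Δλ = 0.2288°
y = sin Δλ · cos φ₂ = 0.001480
x = cos φ₁ sin φ₂ − sin φ₁ cos φ₂ cos Δλ = 0.012223
θ = atan2(y, x) = 6.9058° → 6.9058° (mod 360°)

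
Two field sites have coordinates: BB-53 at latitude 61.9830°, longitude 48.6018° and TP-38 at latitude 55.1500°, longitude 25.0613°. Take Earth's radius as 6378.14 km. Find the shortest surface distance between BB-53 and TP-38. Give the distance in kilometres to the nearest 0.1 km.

1551.5 km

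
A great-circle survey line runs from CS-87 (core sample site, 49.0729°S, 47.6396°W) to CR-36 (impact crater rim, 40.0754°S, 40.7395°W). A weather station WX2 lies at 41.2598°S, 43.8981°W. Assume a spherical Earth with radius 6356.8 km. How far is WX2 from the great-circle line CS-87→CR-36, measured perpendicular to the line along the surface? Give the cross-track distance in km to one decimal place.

δ₁₃ = central angle CS-87→WX2 = 0.143880 rad  (haversine)
θ₁₃ = bearing CS-87→WX2 = 20.006°,  θ₁₂ = bearing CS-87→CR-36 = 31.132°
dₓₜ = R·arcsin(sin δ₁₃ · sin(θ₁₃ − θ₁₂)) = 6356.8·arcsin(0.14338·sin(-11.126°)) = -175.900 km
|dₓₜ| = 175.900 km

175.9 km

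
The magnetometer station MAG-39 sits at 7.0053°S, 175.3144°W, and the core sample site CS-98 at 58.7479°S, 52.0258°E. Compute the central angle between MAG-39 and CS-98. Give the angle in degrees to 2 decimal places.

Δφ = -51.7426°,  Δλ = -132.6598°
a = sin²(Δφ/2) + cos φ₁ cos φ₂ sin²(Δλ/2) = 0.622338
c = 2·arcsin(√a) = 1.817982 rad = 104.1627°

104.16°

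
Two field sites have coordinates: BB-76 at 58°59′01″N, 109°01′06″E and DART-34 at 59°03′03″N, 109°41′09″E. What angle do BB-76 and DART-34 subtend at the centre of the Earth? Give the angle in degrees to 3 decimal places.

BB-76: φ = +58.98361°, λ = +109.01833°
DART-34: φ = +59.05083°, λ = +109.68583°
Δφ = 0.0672°,  Δλ = 0.6675°
a = sin²(Δφ/2) + cos φ₁ cos φ₂ sin²(Δλ/2) = 0.000009
c = 2·arcsin(√a) = 0.006111 rad = 0.3501°

0.350°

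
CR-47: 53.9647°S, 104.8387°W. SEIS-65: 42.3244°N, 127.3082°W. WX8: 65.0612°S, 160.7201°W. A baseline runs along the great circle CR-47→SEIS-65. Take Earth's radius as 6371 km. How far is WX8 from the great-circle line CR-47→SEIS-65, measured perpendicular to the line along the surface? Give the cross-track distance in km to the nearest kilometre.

δ₁₃ = central angle CR-47→WX8 = 0.510730 rad  (haversine)
θ₁₃ = bearing CR-47→WX8 = 225.572°,  θ₁₂ = bearing CR-47→SEIS-65 = 343.412°
dₓₜ = R·arcsin(sin δ₁₃ · sin(θ₁₃ − θ₁₂)) = 6371·arcsin(0.48881·sin(-117.840°)) = -2847.644 km
|dₓₜ| = 2847.644 km

2848 km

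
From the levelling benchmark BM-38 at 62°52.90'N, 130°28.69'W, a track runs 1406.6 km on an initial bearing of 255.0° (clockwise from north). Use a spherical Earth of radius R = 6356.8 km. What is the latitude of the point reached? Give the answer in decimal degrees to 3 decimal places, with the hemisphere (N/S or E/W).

BM-38: φ = +62.88167°, λ = -130.47817°
δ = d/R = 1406.6/6356.8 = 0.221275 rad
φ₂ = arcsin(sin φ₁ cos δ + cos φ₁ sin δ cos θ)
   = arcsin(0.89007·0.97562 + 0.45583·0.21947·-0.25882) = 57.40218°
λ₂ = λ₁ + atan2(sin θ sin δ cos φ₁, cos δ − sin φ₁ sin φ₂) = -153.65079°

57.402°N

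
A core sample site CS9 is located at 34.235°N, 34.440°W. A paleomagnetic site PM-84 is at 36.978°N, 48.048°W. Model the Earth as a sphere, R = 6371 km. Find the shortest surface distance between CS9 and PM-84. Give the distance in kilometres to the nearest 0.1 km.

Δφ = 2.7430°,  Δλ = -13.6080°
a = sin²(Δφ/2) + cos φ₁ cos φ₂ sin²(Δλ/2) = 0.009843
c = 2·arcsin(√a) = 0.198750 rad = 11.3875°
d = R·c = 6371 × 0.198750 = 1266.2 km

1266.2 km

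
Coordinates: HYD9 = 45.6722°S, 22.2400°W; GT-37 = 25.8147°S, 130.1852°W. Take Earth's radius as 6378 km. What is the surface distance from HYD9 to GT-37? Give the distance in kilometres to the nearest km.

9266 km

Δφ = 19.8575°,  Δλ = -107.9452°
a = sin²(Δφ/2) + cos φ₁ cos φ₂ sin²(Δλ/2) = 0.441150
c = 2·arcsin(√a) = 1.452822 rad = 83.2406°
d = R·c = 6378 × 1.452822 = 9266.1 km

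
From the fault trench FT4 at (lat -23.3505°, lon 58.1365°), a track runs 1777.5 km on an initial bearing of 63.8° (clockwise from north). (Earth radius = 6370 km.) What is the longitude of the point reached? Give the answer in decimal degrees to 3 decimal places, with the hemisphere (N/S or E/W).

δ = d/R = 1777.5/6370 = 0.279042 rad
φ₂ = arcsin(sin φ₁ cos δ + cos φ₁ sin δ cos θ)
   = arcsin(-0.39635·0.96132 + 0.91810·0.27544·0.44151) = -15.62722°
λ₂ = λ₁ + atan2(sin θ sin δ cos φ₁, cos δ − sin φ₁ sin φ₂) = 73.00626°

73.006°E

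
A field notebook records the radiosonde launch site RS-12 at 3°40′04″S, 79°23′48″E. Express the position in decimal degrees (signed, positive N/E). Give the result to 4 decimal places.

-3.6678°, +79.3967°

lat: 3.6678° S → -3.6678°
lon: 79.3967° E → +79.3967°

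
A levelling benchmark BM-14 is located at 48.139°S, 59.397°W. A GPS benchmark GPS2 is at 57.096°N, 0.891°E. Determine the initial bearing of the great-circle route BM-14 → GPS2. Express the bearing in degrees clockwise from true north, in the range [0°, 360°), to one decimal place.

Δλ = 60.2880°
y = sin Δλ · cos φ₂ = 0.471813
x = cos φ₁ sin φ₂ − sin φ₁ cos φ₂ cos Δλ = 0.760802
θ = atan2(y, x) = 31.8052° → 31.8052° (mod 360°)

31.8°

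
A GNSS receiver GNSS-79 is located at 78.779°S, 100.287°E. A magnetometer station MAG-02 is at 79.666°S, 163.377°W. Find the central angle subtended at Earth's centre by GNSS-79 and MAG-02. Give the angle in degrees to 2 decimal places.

16.03°

Δφ = -0.8870°,  Δλ = 96.3360°
a = sin²(Δφ/2) + cos φ₁ cos φ₂ sin²(Δλ/2) = 0.019440
c = 2·arcsin(√a) = 0.279765 rad = 16.0293°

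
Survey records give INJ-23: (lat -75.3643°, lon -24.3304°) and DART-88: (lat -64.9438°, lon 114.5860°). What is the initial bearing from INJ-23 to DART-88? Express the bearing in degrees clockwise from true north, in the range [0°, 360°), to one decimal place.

Δλ = 138.9164°
y = sin Δλ · cos φ₂ = 0.278312
x = cos φ₁ sin φ₂ − sin φ₁ cos φ₂ cos Δλ = -0.537755
θ = atan2(y, x) = 152.6365° → 152.6365° (mod 360°)

152.6°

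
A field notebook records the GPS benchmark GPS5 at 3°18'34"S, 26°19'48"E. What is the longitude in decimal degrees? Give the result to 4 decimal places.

26° + 19′/60 + 48″/3600 = 26 + 0.31667 + 0.01333 = 26.3300°

26.3300°E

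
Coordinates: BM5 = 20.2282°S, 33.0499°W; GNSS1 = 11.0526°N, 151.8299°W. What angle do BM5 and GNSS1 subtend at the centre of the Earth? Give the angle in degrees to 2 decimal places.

Δφ = 31.2808°,  Δλ = -118.7800°
a = sin²(Δφ/2) + cos φ₁ cos φ₂ sin²(Δλ/2) = 0.754830
c = 2·arcsin(√a) = 2.105586 rad = 120.6412°

120.64°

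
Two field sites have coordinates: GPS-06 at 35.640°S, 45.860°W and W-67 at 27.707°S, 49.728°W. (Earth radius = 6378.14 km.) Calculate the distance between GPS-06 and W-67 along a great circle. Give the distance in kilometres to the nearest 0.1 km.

Δφ = 7.9330°,  Δλ = -3.8680°
a = sin²(Δφ/2) + cos φ₁ cos φ₂ sin²(Δλ/2) = 0.005604
c = 2·arcsin(√a) = 0.149865 rad = 8.5867°
d = R·c = 6378.14 × 0.149865 = 955.9 km

955.9 km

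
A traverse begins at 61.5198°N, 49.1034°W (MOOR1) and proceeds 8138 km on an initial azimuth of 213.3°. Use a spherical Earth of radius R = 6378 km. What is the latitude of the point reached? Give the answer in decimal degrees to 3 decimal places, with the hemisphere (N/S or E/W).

7.235°S

δ = d/R = 8138/6378 = 1.275949 rad
φ₂ = arcsin(sin φ₁ cos δ + cos φ₁ sin δ cos θ)
   = arcsin(0.87898·0.29059 + 0.47686·0.95685·-0.83581) = -7.23462°
λ₂ = λ₁ + atan2(sin θ sin δ cos φ₁, cos δ − sin φ₁ sin φ₂) = -81.07821°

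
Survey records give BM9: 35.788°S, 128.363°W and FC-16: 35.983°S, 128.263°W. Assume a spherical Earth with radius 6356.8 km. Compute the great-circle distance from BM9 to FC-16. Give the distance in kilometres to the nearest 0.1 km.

Δφ = -0.1950°,  Δλ = 0.1000°
a = sin²(Δφ/2) + cos φ₁ cos φ₂ sin²(Δλ/2) = 0.000003
c = 2·arcsin(√a) = 0.003685 rad = 0.2112°
d = R·c = 6356.8 × 0.003685 = 23.4 km

23.4 km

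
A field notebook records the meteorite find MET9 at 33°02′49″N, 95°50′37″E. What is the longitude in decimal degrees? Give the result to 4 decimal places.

95.8436°E

95° + 50′/60 + 37″/3600 = 95 + 0.83333 + 0.01028 = 95.8436°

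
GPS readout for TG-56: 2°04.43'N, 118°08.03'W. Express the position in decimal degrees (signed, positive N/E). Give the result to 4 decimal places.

+2.0738°, -118.1338°

lat: 2.0738° N → +2.0738°
lon: 118.1338° W → -118.1338°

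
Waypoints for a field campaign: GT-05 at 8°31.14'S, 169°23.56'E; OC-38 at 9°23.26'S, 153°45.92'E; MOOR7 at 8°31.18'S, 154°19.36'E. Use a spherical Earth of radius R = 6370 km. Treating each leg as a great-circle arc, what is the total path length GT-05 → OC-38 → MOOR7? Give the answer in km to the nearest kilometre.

1833 km

GT-05: φ = -8.51900°, λ = +169.39267°
OC-38: φ = -9.38767°, λ = +153.76533°
MOOR7: φ = -8.51967°, λ = +154.32267°
GT-05→OC-38: c = 0.269828 rad, d = 1718.81 km
OC-38→MOOR7: c = 0.017940 rad, d = 114.28 km
Total = 1718.81 + 114.28 = 1833.08 km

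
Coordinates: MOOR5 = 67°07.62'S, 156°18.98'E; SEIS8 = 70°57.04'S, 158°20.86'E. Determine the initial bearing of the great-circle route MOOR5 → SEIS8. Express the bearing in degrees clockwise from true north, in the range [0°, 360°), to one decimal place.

MOOR5: φ = -67.12700°, λ = +156.31633°
SEIS8: φ = -70.95067°, λ = +158.34767°
Δλ = 2.0313°
y = sin Δλ · cos φ₂ = 0.011569
x = cos φ₁ sin φ₂ − sin φ₁ cos φ₂ cos Δλ = -0.066875
θ = atan2(y, x) = 170.1853° → 170.1853° (mod 360°)

170.2°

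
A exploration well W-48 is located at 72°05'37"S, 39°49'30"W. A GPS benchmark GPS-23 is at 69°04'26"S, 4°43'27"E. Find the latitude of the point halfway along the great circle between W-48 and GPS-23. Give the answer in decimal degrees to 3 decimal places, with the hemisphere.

W-48: φ = -72.09361°, λ = -39.82500°
GPS-23: φ = -69.07389°, λ = +4.72417°
Bx = cos φ₂ cos Δλ = 0.254532,  By = cos φ₂ sin Δλ = 0.250558
φₘ = atan2(sin φ₁ + sin φ₂, √((cos φ₁ + Bx)² + By²)) = -71.92720°
λₘ = λ₁ + atan2(By, cos φ₁ + Bx) = -15.79594°

71.927°S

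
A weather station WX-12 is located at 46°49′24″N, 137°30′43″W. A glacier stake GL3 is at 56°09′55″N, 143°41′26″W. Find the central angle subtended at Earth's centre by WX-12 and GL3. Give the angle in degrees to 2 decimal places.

10.09°

WX-12: φ = +46.82333°, λ = -137.51194°
GL3: φ = +56.16528°, λ = -143.69056°
Δφ = 9.3419°,  Δλ = -6.1786°
a = sin²(Δφ/2) + cos φ₁ cos φ₂ sin²(Δλ/2) = 0.007738
c = 2·arcsin(√a) = 0.176159 rad = 10.0932°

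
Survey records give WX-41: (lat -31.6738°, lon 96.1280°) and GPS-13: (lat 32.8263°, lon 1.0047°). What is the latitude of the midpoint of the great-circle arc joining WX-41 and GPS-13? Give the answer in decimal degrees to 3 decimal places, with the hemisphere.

0.854°N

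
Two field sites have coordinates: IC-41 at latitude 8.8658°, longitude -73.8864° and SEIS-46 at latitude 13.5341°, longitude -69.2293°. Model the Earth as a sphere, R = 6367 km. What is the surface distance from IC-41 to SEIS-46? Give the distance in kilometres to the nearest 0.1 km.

725.7 km

Δφ = 4.6683°,  Δλ = 4.6571°
a = sin²(Δφ/2) + cos φ₁ cos φ₂ sin²(Δλ/2) = 0.003244
c = 2·arcsin(√a) = 0.113982 rad = 6.5307°
d = R·c = 6367 × 0.113982 = 725.7 km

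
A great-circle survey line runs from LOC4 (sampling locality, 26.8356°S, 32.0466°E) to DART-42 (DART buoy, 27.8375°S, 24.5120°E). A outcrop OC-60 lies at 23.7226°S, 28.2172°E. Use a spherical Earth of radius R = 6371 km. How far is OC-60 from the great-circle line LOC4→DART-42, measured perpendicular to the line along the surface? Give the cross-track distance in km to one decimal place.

404.2 km

δ₁₃ = central angle LOC4→OC-60 = 0.081257 rad  (haversine)
θ₁₃ = bearing LOC4→OC-60 = 311.124°,  θ₁₂ = bearing LOC4→DART-42 = 259.767°
dₓₜ = R·arcsin(sin δ₁₃ · sin(θ₁₃ − θ₁₂)) = 6371·arcsin(0.08117·sin(51.357°)) = 404.166 km
|dₓₜ| = 404.166 km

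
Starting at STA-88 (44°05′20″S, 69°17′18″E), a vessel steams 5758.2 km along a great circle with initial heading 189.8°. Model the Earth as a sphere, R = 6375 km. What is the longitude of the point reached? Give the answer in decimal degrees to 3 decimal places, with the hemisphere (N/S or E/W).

STA-88: φ = -44.08889°, λ = +69.28833°
δ = d/R = 5758.2/6375 = 0.903247 rad
φ₂ = arcsin(sin φ₁ cos δ + cos φ₁ sin δ cos θ)
   = arcsin(-0.69577·0.61906 + 0.71826·0.78534·-0.98541) = -80.60162°
λ₂ = λ₁ + atan2(sin θ sin δ cos φ₁, cos δ − sin φ₁ sin φ₂) = -55.76874°

55.769°W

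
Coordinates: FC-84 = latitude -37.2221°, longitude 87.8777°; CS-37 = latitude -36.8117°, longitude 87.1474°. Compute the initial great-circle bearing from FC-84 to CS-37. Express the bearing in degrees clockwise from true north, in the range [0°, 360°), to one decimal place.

304.9°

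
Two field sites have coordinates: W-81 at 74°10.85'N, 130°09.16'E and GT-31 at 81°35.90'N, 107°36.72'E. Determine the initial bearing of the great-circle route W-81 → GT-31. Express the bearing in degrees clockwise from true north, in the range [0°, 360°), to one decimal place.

W-81: φ = +74.18083°, λ = +130.15267°
GT-31: φ = +81.59833°, λ = +107.61200°
Δλ = -22.5407°
y = sin Δλ · cos φ₂ = -0.056010
x = cos φ₁ sin φ₂ − sin φ₁ cos φ₂ cos Δλ = 0.139838
θ = atan2(y, x) = -21.8280° → 338.1720° (mod 360°)

338.2°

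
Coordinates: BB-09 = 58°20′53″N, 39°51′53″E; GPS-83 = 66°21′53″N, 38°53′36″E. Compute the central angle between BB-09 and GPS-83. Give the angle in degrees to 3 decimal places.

8.029°

BB-09: φ = +58.34806°, λ = +39.86472°
GPS-83: φ = +66.36472°, λ = +38.89333°
Δφ = 8.0167°,  Δλ = -0.9714°
a = sin²(Δφ/2) + cos φ₁ cos φ₂ sin²(Δλ/2) = 0.004901
c = 2·arcsin(√a) = 0.140134 rad = 8.0291°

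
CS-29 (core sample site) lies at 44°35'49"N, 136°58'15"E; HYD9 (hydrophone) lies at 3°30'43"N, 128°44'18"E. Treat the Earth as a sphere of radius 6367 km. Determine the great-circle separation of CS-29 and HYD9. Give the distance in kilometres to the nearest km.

CS-29: φ = +44.59694°, λ = +136.97083°
HYD9: φ = +3.51194°, λ = +128.73833°
Δφ = -41.0850°,  Δλ = -8.2325°
a = sin²(Δφ/2) + cos φ₁ cos φ₂ sin²(Δλ/2) = 0.126794
c = 2·arcsin(√a) = 0.728143 rad = 41.7195°
d = R·c = 6367 × 0.728143 = 4636.1 km

4636 km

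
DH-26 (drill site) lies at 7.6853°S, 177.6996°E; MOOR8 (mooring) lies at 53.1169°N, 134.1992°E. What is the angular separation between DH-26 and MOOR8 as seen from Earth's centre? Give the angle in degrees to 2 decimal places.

Δφ = 60.8022°,  Δλ = -43.5004°
a = sin²(Δφ/2) + cos φ₁ cos φ₂ sin²(Δλ/2) = 0.337761
c = 2·arcsin(√a) = 1.240337 rad = 71.0661°

71.07°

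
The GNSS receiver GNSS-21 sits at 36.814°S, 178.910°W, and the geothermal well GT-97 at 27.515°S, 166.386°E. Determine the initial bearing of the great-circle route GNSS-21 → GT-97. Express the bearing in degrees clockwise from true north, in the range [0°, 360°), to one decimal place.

Δλ = -14.7040°
y = sin Δλ · cos φ₂ = -0.225115
x = cos φ₁ sin φ₂ − sin φ₁ cos φ₂ cos Δλ = 0.144182
θ = atan2(y, x) = -57.3612° → 302.6388° (mod 360°)

302.6°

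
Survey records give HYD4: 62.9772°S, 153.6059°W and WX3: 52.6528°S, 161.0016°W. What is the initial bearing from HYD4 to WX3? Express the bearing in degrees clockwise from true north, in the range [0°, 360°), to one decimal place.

335.9°

Δλ = -7.3957°
y = sin Δλ · cos φ₂ = -0.078088
x = cos φ₁ sin φ₂ − sin φ₁ cos φ₂ cos Δλ = 0.174725
θ = atan2(y, x) = -24.0807° → 335.9193° (mod 360°)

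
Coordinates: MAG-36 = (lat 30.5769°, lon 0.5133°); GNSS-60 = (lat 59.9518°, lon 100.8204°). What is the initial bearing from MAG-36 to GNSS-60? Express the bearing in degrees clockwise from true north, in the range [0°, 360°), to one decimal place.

Δλ = 100.3071°
y = sin Δλ · cos φ₂ = 0.492648
x = cos φ₁ sin φ₂ − sin φ₁ cos φ₂ cos Δλ = 0.790815
θ = atan2(y, x) = 31.9214° → 31.9214° (mod 360°)

31.9°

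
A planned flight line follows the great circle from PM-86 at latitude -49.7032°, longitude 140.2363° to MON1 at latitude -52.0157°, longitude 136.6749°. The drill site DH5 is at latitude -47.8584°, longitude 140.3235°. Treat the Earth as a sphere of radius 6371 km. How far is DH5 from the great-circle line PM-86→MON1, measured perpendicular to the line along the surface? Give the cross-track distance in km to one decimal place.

134.6 km

δ₁₃ = central angle PM-86→DH5 = 0.032213 rad  (haversine)
θ₁₃ = bearing PM-86→DH5 = 1.817°,  θ₁₂ = bearing PM-86→MON1 = 222.820°
dₓₜ = R·arcsin(sin δ₁₃ · sin(θ₁₃ − θ₁₂)) = 6371·arcsin(0.03221·sin(-221.003°)) = 134.639 km
|dₓₜ| = 134.639 km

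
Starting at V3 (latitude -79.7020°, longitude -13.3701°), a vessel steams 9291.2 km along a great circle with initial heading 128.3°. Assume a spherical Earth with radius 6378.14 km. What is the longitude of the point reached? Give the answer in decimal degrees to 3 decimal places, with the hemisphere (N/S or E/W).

113.534°E

δ = d/R = 9291.2/6378.14 = 1.456726 rad
φ₂ = arcsin(sin φ₁ cos δ + cos φ₁ sin δ cos θ)
   = arcsin(-0.98389·0.11382 + 0.17877·0.99350·-0.61978) = -12.83043°
λ₂ = λ₁ + atan2(sin θ sin δ cos φ₁, cos δ − sin φ₁ sin φ₂) = 113.53398°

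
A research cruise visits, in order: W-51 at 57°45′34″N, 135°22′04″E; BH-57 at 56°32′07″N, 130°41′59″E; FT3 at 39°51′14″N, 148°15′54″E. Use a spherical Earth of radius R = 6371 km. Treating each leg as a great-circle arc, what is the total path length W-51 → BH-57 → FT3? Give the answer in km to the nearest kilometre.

2565 km

W-51: φ = +57.75944°, λ = +135.36778°
BH-57: φ = +56.53528°, λ = +130.69972°
FT3: φ = +39.85389°, λ = +148.26500°
W-51→BH-57: c = 0.049077 rad, d = 312.67 km
BH-57→FT3: c = 0.353467 rad, d = 2251.94 km
Total = 312.67 + 2251.94 = 2564.61 km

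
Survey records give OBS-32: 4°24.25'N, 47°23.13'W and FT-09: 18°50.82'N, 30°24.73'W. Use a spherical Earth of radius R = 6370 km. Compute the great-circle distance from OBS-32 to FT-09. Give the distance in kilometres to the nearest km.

OBS-32: φ = +4.40417°, λ = -47.38550°
FT-09: φ = +18.84700°, λ = -30.41217°
Δφ = 14.4428°,  Δλ = 16.9733°
a = sin²(Δφ/2) + cos φ₁ cos φ₂ sin²(Δλ/2) = 0.036353
c = 2·arcsin(√a) = 0.383676 rad = 21.9830°
d = R·c = 6370 × 0.383676 = 2444.0 km

2444 km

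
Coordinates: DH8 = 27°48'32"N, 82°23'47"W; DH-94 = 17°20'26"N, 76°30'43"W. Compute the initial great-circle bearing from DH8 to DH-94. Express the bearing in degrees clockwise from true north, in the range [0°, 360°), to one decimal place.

151.4°

DH8: φ = +27.80889°, λ = -82.39639°
DH-94: φ = +17.34056°, λ = -76.51194°
Δλ = 5.8844°
y = sin Δλ · cos φ₂ = 0.097863
x = cos φ₁ sin φ₂ − sin φ₁ cos φ₂ cos Δλ = -0.179346
θ = atan2(y, x) = 151.3802° → 151.3802° (mod 360°)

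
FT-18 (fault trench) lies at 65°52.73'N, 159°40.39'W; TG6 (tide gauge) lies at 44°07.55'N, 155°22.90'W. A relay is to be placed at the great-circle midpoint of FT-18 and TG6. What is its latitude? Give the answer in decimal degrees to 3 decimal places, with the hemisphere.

55.020°N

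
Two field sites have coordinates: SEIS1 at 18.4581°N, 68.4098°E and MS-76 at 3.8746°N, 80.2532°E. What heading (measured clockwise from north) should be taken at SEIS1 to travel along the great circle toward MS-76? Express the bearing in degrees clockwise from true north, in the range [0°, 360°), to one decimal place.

140.1°

Δλ = 11.8434°
y = sin Δλ · cos φ₂ = 0.204768
x = cos φ₁ sin φ₂ − sin φ₁ cos φ₂ cos Δλ = -0.245066
θ = atan2(y, x) = 140.1191° → 140.1191° (mod 360°)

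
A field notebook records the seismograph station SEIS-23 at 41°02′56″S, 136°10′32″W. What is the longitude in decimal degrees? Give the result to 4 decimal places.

136.1756°W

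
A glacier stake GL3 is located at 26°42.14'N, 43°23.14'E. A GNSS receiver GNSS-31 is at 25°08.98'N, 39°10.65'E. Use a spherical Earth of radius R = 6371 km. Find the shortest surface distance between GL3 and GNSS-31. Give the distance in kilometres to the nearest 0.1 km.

GL3: φ = +26.70233°, λ = +43.38567°
GNSS-31: φ = +25.14967°, λ = +39.17750°
Δφ = -1.5527°,  Δλ = -4.2082°
a = sin²(Δφ/2) + cos φ₁ cos φ₂ sin²(Δλ/2) = 0.001274
c = 2·arcsin(√a) = 0.071392 rad = 4.0904°
d = R·c = 6371 × 0.071392 = 454.8 km

454.8 km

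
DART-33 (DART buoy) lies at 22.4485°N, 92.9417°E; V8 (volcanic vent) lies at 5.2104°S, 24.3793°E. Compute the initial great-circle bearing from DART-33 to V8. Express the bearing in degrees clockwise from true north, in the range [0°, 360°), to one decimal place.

Δλ = -68.5624°
y = sin Δλ · cos φ₂ = -0.926970
x = cos φ₁ sin φ₂ − sin φ₁ cos φ₂ cos Δλ = -0.222918
θ = atan2(y, x) = -103.5217° → 256.4783° (mod 360°)

256.5°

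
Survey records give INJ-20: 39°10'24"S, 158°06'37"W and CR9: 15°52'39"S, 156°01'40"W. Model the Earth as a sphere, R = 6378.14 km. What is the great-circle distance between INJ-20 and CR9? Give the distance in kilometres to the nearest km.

2601 km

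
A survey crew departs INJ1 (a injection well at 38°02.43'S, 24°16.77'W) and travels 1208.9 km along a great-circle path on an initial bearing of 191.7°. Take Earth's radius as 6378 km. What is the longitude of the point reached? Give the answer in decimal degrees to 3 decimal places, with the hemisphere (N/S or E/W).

27.594°W

INJ1: φ = -38.04050°, λ = -24.27950°
δ = d/R = 1208.9/6378 = 0.189542 rad
φ₂ = arcsin(sin φ₁ cos δ + cos φ₁ sin δ cos θ)
   = arcsin(-0.61622·0.98209 + 0.78758·0.18841·-0.97922) = -48.63247°
λ₂ = λ₁ + atan2(sin θ sin δ cos φ₁, cos δ − sin φ₁ sin φ₂) = -27.59372°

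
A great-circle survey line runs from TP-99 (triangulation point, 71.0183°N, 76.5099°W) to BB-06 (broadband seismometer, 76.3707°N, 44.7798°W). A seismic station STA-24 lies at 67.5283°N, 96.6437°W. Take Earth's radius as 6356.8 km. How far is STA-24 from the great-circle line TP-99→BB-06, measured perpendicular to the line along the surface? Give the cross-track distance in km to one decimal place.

425.5 km

δ₁₃ = central angle TP-99→STA-24 = 0.137600 rad  (haversine)
θ₁₃ = bearing TP-99→STA-24 = 253.574°,  θ₁₂ = bearing TP-99→BB-06 = 44.392°
dₓₜ = R·arcsin(sin δ₁₃ · sin(θ₁₃ − θ₁₂)) = 6356.8·arcsin(0.13717·sin(209.182°)) = -425.464 km
|dₓₜ| = 425.464 km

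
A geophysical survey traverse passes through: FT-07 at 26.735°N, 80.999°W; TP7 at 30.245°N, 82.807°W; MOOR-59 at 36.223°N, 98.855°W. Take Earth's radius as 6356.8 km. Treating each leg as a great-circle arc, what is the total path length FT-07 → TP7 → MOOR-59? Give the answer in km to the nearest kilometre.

2055 km

FT-07→TP7: c = 0.067243 rad, d = 427.45 km
TP7→MOOR-59: c = 0.256027 rad, d = 1627.52 km
Total = 427.45 + 1627.52 = 2054.97 km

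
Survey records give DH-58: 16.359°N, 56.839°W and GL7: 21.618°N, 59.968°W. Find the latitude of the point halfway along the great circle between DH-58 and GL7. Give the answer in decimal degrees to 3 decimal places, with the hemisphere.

18.995°N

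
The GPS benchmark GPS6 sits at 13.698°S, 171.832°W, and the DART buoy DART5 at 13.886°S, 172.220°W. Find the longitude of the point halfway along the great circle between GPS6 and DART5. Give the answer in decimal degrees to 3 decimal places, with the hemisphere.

172.026°W

Bx = cos φ₂ cos Δλ = 0.970753,  By = cos φ₂ sin Δλ = -0.006574
φₘ = atan2(sin φ₁ + sin φ₂, √((cos φ₁ + Bx)² + By²)) = -13.79208°
λₘ = λ₁ + atan2(By, cos φ₁ + Bx) = -172.02592°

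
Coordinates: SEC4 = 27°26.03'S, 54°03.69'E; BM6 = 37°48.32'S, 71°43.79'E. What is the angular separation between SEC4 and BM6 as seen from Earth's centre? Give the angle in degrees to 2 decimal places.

SEC4: φ = -27.43383°, λ = +54.06150°
BM6: φ = -37.80533°, λ = +71.72983°
Δφ = -10.3715°,  Δλ = 17.6683°
a = sin²(Δφ/2) + cos φ₁ cos φ₂ sin²(Δλ/2) = 0.024709
c = 2·arcsin(√a) = 0.315688 rad = 18.0876°

18.09°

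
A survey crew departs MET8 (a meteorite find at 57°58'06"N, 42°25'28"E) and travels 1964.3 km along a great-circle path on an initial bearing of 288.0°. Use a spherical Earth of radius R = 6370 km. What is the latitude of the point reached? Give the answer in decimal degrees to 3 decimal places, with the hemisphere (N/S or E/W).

59.038°N

MET8: φ = +57.96833°, λ = +42.42444°
δ = d/R = 1964.3/6370 = 0.308367 rad
φ₂ = arcsin(sin φ₁ cos δ + cos φ₁ sin δ cos θ)
   = arcsin(0.84776·0.95283 + 0.53039·0.30350·0.30902) = 59.03822°
λ₂ = λ₁ + atan2(sin θ sin δ cos φ₁, cos δ − sin φ₁ sin φ₂) = 8.29498°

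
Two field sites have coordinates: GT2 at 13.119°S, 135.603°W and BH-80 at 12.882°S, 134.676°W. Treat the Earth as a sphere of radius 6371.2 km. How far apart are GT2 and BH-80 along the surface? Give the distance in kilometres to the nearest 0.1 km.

103.8 km

Δφ = 0.2370°,  Δλ = 0.9270°
a = sin²(Δφ/2) + cos φ₁ cos φ₂ sin²(Δλ/2) = 0.000066
c = 2·arcsin(√a) = 0.016298 rad = 0.9338°
d = R·c = 6371.2 × 0.016298 = 103.8 km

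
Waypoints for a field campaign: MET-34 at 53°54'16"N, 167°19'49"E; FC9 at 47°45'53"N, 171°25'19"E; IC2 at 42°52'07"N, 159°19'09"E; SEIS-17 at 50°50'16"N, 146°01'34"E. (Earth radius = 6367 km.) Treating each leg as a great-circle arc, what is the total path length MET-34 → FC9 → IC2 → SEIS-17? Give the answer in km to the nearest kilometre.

MET-34: φ = +53.90444°, λ = +167.33028°
FC9: φ = +47.76472°, λ = +171.42194°
IC2: φ = +42.86861°, λ = +159.31917°
SEIS-17: φ = +50.83778°, λ = +146.02611°
MET-34→FC9: c = 0.116214 rad, d = 739.94 km
FC9→IC2: c = 0.171083 rad, d = 1089.28 km
IC2→SEIS-17: c = 0.210428 rad, d = 1339.80 km
Total = 739.94 + 1089.28 + 1339.80 = 3169.02 km

3169 km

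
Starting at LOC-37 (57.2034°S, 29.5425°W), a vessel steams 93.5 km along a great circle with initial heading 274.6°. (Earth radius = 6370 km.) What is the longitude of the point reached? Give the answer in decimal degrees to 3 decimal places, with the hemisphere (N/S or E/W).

31.087°W

δ = d/R = 93.5/6370 = 0.014678 rad
φ₂ = arcsin(sin φ₁ cos δ + cos φ₁ sin δ cos θ)
   = arcsin(-0.84060·0.99989 + 0.54166·0.01468·0.08020) = -57.12646°
λ₂ = λ₁ + atan2(sin θ sin δ cos φ₁, cos δ − sin φ₁ sin φ₂) = -31.08705°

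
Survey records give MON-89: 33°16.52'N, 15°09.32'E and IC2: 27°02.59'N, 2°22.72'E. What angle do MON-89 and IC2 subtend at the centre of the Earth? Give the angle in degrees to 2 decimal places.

MON-89: φ = +33.27533°, λ = +15.15533°
IC2: φ = +27.04317°, λ = +2.37867°
Δφ = -6.2322°,  Δλ = -12.7767°
a = sin²(Δφ/2) + cos φ₁ cos φ₂ sin²(Δλ/2) = 0.012174
c = 2·arcsin(√a) = 0.221119 rad = 12.6692°

12.67°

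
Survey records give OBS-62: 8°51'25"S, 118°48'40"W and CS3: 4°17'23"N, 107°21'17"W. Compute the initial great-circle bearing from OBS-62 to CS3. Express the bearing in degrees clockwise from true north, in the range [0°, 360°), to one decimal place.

41.4°

OBS-62: φ = -8.85694°, λ = -118.81111°
CS3: φ = +4.28972°, λ = -107.35472°
Δλ = 11.4564°
y = sin Δλ · cos φ₂ = 0.198066
x = cos φ₁ sin φ₂ − sin φ₁ cos φ₂ cos Δλ = 0.224385
θ = atan2(y, x) = 41.4349° → 41.4349° (mod 360°)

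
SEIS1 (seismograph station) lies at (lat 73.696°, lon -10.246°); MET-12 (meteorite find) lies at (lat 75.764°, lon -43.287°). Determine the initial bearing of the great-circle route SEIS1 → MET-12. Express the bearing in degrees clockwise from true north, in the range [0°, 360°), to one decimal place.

299.0°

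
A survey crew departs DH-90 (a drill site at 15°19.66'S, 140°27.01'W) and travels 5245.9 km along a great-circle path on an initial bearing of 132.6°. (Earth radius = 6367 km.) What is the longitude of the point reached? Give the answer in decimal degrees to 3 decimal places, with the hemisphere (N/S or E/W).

DH-90: φ = -15.32767°, λ = -140.45017°
δ = d/R = 5245.9/6367 = 0.823920 rad
φ₂ = arcsin(sin φ₁ cos δ + cos φ₁ sin δ cos θ)
   = arcsin(-0.26434·0.67935 + 0.96443·0.73381·-0.67688) = -41.19412°
λ₂ = λ₁ + atan2(sin θ sin δ cos φ₁, cos δ − sin φ₁ sin φ₂) = -94.57408°

94.574°W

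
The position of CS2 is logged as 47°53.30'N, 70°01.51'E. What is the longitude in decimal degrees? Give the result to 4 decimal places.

70.0252°E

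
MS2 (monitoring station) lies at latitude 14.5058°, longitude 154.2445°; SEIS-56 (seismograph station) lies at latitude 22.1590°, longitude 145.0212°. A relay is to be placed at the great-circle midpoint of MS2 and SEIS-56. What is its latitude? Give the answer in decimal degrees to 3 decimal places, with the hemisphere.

Bx = cos φ₂ cos Δλ = 0.914167,  By = cos φ₂ sin Δλ = -0.148444
φₘ = atan2(sin φ₁ + sin φ₂, √((cos φ₁ + Bx)² + By²)) = 18.38792°
λₘ = λ₁ + atan2(By, cos φ₁ + Bx) = 149.73528°

18.388°N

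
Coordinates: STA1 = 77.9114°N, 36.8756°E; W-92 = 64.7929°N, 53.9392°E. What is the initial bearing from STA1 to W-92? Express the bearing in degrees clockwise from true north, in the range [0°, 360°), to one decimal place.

149.1°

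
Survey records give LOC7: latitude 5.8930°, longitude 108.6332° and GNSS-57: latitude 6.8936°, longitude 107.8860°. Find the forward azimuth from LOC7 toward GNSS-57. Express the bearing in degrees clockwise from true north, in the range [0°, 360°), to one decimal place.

323.5°

Δλ = -0.7472°
y = sin Δλ · cos φ₂ = -0.012946
x = cos φ₁ sin φ₂ − sin φ₁ cos φ₂ cos Δλ = 0.017472
θ = atan2(y, x) = -36.5385° → 323.4615° (mod 360°)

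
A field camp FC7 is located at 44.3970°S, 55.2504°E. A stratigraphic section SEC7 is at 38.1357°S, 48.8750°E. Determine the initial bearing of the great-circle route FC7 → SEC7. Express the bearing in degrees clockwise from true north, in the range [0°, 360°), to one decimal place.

320.4°

Δλ = -6.3754°
y = sin Δλ · cos φ₂ = -0.087340
x = cos φ₁ sin φ₂ − sin φ₁ cos φ₂ cos Δλ = 0.105660
θ = atan2(y, x) = -39.5778° → 320.4222° (mod 360°)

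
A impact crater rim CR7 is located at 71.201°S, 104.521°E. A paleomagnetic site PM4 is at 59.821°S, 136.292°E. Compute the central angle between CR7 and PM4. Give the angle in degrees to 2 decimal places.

Δφ = 11.3800°,  Δλ = 31.7710°
a = sin²(Δφ/2) + cos φ₁ cos φ₂ sin²(Δλ/2) = 0.021967
c = 2·arcsin(√a) = 0.297520 rad = 17.0466°

17.05°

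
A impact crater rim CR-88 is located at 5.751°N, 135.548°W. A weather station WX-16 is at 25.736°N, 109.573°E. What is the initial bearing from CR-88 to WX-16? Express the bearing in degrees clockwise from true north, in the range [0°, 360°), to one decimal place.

299.9°

Δλ = -114.8790°
y = sin Δλ · cos φ₂ = -0.817208
x = cos φ₁ sin φ₂ − sin φ₁ cos φ₂ cos Δλ = 0.470015
θ = atan2(y, x) = -60.0948° → 299.9052° (mod 360°)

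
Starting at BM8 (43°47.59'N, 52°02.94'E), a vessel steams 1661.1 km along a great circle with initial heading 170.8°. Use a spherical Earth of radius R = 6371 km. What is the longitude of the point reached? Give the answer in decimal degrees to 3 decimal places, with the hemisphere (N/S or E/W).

BM8: φ = +43.79317°, λ = +52.04900°
δ = d/R = 1661.1/6371 = 0.260728 rad
φ₂ = arcsin(sin φ₁ cos δ + cos φ₁ sin δ cos θ)
   = arcsin(0.69206·0.96620 + 0.72184·0.25778·-0.98714) = 29.01124°
λ₂ = λ₁ + atan2(sin θ sin δ cos φ₁, cos δ − sin φ₁ sin φ₂) = 54.75025°

54.750°E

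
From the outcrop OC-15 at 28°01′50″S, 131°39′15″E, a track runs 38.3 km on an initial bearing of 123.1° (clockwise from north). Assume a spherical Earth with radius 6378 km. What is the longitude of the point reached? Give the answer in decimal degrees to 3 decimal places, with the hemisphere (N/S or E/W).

OC-15: φ = -28.03056°, λ = +131.65417°
δ = d/R = 38.3/6378 = 0.006005 rad
φ₂ = arcsin(sin φ₁ cos δ + cos φ₁ sin δ cos θ)
   = arcsin(-0.46994·0.99998 + 0.88270·0.00600·-0.54610) = -28.21806°
λ₂ = λ₁ + atan2(sin θ sin δ cos φ₁, cos δ − sin φ₁ sin φ₂) = 131.98127°

131.981°E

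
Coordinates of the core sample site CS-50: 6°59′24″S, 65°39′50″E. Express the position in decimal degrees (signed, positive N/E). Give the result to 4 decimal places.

-6.9900°, +65.6639°

lat: 6.9900° S → -6.9900°
lon: 65.6639° E → +65.6639°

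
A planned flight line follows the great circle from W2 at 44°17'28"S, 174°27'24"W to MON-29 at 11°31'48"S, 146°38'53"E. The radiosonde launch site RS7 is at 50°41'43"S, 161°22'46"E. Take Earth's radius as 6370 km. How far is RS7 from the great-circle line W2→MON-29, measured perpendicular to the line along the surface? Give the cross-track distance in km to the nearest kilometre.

W2: φ = -44.29111°, λ = -174.45667°
MON-29: φ = -11.53000°, λ = +146.64806°
RS7: φ = -50.69528°, λ = +161.37944°
δ₁₃ = central angle W2→RS7 = 0.304389 rad  (haversine)
θ₁₃ = bearing W2→RS7 = 239.902°,  θ₁₂ = bearing W2→MON-29 = 302.334°
dₓₜ = R·arcsin(sin δ₁₃ · sin(θ₁₃ − θ₁₂)) = 6370·arcsin(0.29971·sin(-62.432°)) = -1712.967 km
|dₓₜ| = 1712.967 km

1713 km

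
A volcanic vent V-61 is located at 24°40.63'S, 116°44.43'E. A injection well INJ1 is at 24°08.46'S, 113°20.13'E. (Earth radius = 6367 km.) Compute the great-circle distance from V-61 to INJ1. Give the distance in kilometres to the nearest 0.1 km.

349.7 km

V-61: φ = -24.67717°, λ = +116.74050°
INJ1: φ = -24.14100°, λ = +113.33550°
Δφ = 0.5362°,  Δλ = -3.4050°
a = sin²(Δφ/2) + cos φ₁ cos φ₂ sin²(Δλ/2) = 0.000754
c = 2·arcsin(√a) = 0.054918 rad = 3.1466°
d = R·c = 6367 × 0.054918 = 349.7 km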